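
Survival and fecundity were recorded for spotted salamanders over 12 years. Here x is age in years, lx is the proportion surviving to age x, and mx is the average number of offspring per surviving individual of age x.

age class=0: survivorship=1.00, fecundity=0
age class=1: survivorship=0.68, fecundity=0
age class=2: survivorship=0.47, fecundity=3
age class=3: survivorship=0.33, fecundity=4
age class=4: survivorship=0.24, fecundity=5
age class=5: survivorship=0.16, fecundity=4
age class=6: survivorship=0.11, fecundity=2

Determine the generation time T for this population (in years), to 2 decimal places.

lx·mx: 0, 0, 1.41, 1.32, 1.2, 0.64, 0.22 → R0 = 4.79
x·lx·mx: 0, 0, 2.82, 3.96, 4.8, 3.2, 1.32 → Σ = 16.1
T = 16.1 / 4.79 = 3.361169… → 3.36

3.36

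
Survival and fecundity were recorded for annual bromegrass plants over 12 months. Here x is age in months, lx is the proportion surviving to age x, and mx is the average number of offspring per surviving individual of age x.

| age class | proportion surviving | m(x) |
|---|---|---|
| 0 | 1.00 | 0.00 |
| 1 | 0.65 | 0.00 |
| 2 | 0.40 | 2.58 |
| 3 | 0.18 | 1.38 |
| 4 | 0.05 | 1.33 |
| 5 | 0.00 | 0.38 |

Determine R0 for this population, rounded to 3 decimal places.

1.347

lx·mx by age: 0, 0, 1.032, 0.2484, 0.0665, 0
R0 = Σ lx·mx = 1.3469 → 1.347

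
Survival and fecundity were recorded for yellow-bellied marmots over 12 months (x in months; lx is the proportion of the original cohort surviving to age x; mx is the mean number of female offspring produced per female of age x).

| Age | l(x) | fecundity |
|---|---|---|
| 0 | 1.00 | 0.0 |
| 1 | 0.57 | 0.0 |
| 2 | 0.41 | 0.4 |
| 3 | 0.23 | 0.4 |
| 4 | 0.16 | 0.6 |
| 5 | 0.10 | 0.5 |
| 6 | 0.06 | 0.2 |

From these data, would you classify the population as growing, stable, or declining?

R0 = Σ lx·mx = 0 + 0 + 0.164 + 0.092 + 0.096 + 0.05 + 0.012 = 0.414
R0 < 1, so the population is declining.

declining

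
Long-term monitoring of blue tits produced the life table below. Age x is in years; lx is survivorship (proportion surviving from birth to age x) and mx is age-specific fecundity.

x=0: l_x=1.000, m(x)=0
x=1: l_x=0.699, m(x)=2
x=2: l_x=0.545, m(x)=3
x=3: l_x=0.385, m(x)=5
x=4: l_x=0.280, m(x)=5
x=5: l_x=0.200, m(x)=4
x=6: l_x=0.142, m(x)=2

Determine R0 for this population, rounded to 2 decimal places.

lx·mx by age: 0, 1.398, 1.635, 1.925, 1.4, 0.8, 0.284
R0 = Σ lx·mx = 7.442 → 7.44

7.44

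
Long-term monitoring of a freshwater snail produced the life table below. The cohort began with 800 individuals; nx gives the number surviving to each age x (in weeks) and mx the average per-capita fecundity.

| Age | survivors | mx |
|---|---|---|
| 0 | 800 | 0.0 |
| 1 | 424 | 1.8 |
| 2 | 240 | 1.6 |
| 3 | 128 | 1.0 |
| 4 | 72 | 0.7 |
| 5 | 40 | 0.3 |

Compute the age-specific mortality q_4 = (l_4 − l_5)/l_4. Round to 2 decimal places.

0.44

lx = nx/n0 = nx/800: 1, 0.53, 0.3, 0.16, 0.09, 0.05
q_4 = (l_4 − l_5) / l_4 = (0.09 − 0.05) / 0.09
     = 0.04 / 0.09 = 0.444444… → 0.44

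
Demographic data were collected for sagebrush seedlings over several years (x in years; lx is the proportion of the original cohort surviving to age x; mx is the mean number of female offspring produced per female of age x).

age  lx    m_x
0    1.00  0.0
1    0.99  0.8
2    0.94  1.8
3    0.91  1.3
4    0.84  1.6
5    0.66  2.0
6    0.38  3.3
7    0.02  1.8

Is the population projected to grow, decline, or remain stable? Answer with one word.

growing

R0 = Σ lx·mx = 0 + 0.792 + 1.692 + 1.183 + 1.344 + 1.32 + 1.254 + 0.036 = 7.621
R0 > 1, so the population is growing.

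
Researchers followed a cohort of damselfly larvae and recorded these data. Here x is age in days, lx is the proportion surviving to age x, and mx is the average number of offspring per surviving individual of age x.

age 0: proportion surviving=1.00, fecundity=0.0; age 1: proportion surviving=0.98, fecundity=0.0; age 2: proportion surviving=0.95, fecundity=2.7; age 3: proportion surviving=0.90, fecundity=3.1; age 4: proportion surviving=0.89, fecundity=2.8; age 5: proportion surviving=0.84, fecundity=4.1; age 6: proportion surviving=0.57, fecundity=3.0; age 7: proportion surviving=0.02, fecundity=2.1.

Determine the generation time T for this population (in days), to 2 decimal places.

3.93

lx·mx: 0, 0, 2.565, 2.79, 2.492, 3.444, 1.71, 0.042 → R0 = 13.043
x·lx·mx: 0, 0, 5.13, 8.37, 9.968, 17.22, 10.26, 0.294 → Σ = 51.242
T = 51.242 / 13.043 = 3.928697… → 3.93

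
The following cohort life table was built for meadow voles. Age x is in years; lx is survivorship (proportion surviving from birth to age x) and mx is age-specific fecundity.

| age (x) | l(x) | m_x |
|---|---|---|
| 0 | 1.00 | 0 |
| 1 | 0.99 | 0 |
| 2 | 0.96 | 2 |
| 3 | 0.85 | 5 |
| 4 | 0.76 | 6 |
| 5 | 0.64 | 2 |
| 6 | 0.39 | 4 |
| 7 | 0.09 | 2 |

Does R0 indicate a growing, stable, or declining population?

R0 = Σ lx·mx = 0 + 0 + 1.92 + 4.25 + 4.56 + 1.28 + 1.56 + 0.18 = 13.75
R0 > 1, so the population is growing.

growing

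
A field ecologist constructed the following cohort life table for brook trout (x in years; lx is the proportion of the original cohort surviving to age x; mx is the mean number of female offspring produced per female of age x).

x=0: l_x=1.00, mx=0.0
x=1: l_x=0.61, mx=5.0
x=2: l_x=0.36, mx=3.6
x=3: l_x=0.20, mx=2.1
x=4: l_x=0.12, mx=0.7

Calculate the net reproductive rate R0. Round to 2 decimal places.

lx·mx by age: 0, 3.05, 1.296, 0.42, 0.084
R0 = Σ lx·mx = 4.85 → 4.85

4.85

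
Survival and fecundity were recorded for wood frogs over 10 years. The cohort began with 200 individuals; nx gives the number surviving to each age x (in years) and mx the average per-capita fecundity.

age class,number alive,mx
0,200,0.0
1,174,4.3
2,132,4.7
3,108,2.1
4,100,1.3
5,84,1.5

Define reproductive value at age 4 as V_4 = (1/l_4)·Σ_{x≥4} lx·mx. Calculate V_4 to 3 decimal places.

2.560

lx = nx/n0 = nx/200: 1, 0.87, 0.66, 0.54, 0.5, 0.42
lx·mx for x ≥ 4: 0.65, 0.63 → sum = 1.28
V_4 = 1.28 / l_4 = 1.28 / 0.5 = 2.56 → 2.560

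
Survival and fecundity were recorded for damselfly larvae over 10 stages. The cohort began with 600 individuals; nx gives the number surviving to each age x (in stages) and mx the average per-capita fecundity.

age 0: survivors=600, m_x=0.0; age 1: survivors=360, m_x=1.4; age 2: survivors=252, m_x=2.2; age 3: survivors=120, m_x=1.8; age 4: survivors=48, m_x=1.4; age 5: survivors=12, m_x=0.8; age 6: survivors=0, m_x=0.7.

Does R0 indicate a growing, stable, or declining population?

growing

lx = nx/n0 = nx/600: 1, 0.6, 0.42, 0.2, 0.08, 0.02, 0
R0 = Σ lx·mx = 0 + 0.84 + 0.924 + 0.36 + 0.112 + 0.016 + 0 = 2.252
R0 > 1, so the population is growing.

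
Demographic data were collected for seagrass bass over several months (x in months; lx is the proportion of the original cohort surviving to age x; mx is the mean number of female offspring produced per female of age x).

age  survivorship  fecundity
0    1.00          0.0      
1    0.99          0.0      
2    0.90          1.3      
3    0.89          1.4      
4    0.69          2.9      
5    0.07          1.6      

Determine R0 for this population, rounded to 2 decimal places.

4.53

lx·mx by age: 0, 0, 1.17, 1.246, 2.001, 0.112
R0 = Σ lx·mx = 4.529 → 4.53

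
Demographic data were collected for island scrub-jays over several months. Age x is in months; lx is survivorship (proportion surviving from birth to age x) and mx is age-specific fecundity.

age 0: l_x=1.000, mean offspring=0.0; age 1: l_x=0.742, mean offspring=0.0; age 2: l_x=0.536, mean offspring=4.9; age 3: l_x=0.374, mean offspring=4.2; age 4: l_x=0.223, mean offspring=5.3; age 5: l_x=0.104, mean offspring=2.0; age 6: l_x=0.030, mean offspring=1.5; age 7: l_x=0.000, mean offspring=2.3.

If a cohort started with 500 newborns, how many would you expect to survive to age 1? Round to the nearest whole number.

371

Expected survivors = N0 · l_1 = 500 × 0.742 = 371 → 371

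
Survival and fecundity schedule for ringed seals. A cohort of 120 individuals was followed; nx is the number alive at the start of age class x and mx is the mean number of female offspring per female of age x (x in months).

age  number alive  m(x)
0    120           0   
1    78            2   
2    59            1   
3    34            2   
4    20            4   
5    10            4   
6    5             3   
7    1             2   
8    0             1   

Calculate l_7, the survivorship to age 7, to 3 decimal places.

0.008

l_7 = n_7/n_0 = 1/120 = 0.008333… → 0.008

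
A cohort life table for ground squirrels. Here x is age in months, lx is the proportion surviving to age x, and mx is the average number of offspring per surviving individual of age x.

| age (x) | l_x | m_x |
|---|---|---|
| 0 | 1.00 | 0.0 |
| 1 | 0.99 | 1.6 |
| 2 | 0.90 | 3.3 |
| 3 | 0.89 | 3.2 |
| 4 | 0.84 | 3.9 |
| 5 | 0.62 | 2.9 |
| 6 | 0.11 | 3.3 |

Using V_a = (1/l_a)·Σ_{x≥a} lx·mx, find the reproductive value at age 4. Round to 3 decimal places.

6.473

lx·mx for x ≥ 4: 3.276, 1.798, 0.363 → sum = 5.437
V_4 = 5.437 / l_4 = 5.437 / 0.84 = 6.472619… → 6.473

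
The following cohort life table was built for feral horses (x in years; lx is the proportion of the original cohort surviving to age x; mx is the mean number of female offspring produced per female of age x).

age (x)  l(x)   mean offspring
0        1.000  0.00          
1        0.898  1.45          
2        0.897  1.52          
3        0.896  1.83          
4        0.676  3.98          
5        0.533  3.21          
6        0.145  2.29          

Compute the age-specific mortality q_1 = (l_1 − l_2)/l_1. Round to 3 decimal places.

q_1 = (l_1 − l_2) / l_1 = (0.898 − 0.897) / 0.898
     = 0.001 / 0.898 = 0.001114… → 0.001

0.001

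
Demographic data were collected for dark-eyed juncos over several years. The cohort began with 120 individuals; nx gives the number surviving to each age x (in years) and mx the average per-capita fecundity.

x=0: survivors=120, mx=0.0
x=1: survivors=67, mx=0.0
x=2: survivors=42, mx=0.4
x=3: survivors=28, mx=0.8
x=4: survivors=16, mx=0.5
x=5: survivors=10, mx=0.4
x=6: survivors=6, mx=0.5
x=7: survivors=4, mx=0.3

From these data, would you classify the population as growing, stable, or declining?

lx = nx/n0 = nx/120: 1, 0.55833…, 0.35, 0.23333…, 0.13333…, 0.08333…, 0.05, 0.03333…
R0 = Σ lx·mx = 0 + 0 + 0.14 + 0.186667… + 0.066667… + 0.033333… + 0.025 + 0.01… = 0.461667…
R0 < 1, so the population is declining.

declining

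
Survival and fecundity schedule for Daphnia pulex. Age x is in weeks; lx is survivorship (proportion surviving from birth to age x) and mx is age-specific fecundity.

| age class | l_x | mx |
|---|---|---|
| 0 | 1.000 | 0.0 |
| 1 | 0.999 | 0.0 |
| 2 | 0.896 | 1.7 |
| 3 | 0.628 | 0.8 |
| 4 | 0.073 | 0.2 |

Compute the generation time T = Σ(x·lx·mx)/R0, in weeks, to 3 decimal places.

2.261

lx·mx: 0, 0, 1.5232, 0.5024, 0.0146 → R0 = 2.0402
x·lx·mx: 0, 0, 3.0464, 1.5072, 0.0584 → Σ = 4.612
T = 4.612 / 2.0402 = 2.260563… → 2.261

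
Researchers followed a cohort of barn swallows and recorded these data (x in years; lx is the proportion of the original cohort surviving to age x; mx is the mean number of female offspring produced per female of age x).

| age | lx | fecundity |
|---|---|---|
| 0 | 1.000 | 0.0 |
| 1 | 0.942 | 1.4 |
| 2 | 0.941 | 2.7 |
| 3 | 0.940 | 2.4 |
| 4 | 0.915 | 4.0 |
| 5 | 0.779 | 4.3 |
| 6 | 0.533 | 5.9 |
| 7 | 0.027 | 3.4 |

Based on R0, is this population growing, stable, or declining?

growing

R0 = Σ lx·mx = 0 + 1.3188 + 2.5407 + 2.256 + 3.66 + 3.3497 + 3.1447 + 0.0918 = 16.3617
R0 > 1, so the population is growing.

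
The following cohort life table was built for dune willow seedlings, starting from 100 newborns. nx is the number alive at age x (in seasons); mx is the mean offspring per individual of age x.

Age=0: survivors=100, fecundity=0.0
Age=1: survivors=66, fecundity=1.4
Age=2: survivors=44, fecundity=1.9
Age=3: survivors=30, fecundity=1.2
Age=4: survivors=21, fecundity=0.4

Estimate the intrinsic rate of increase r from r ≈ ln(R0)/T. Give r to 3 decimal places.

0.434

lx = nx/n0 = nx/100: 1, 0.66, 0.44, 0.3, 0.21
R0 = Σ lx·mx = 0 + 0.924 + 0.836 + 0.36 + 0.084 = 2.204
Σ x·lx·mx = 4.012; T = 4.012/2.204 = 1.82033…
r ≈ ln(R0)/T = ln(2.204)/1.82033… = 0.43414… → 0.434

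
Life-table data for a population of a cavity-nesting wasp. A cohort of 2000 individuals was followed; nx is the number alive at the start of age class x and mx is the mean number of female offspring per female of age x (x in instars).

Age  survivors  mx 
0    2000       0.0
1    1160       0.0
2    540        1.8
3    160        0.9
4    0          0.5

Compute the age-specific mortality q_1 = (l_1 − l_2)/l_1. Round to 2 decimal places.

0.53

lx = nx/n0 = nx/2000: 1, 0.58, 0.27, 0.08, 0
q_1 = (l_1 − l_2) / l_1 = (0.58 − 0.27) / 0.58
     = 0.31 / 0.58 = 0.534483… → 0.53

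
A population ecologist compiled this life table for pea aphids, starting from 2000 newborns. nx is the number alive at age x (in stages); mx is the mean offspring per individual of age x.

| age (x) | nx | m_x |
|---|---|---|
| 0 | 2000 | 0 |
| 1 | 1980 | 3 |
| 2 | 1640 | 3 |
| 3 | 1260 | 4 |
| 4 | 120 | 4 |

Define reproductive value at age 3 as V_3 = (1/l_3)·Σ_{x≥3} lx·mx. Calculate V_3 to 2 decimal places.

4.38

lx = nx/n0 = nx/2000: 1, 0.99, 0.82, 0.63, 0.06
lx·mx for x ≥ 3: 2.52, 0.24 → sum = 2.76
V_3 = 2.76 / l_3 = 2.76 / 0.63 = 4.380952… → 4.38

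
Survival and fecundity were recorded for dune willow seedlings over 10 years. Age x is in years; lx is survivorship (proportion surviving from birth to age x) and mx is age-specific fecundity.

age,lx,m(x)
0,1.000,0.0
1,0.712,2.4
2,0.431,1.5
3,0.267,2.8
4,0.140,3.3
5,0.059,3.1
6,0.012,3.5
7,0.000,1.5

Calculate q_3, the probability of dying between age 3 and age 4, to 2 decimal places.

0.48

q_3 = (l_3 − l_4) / l_3 = (0.267 − 0.14) / 0.267
     = 0.127 / 0.267 = 0.475655… → 0.48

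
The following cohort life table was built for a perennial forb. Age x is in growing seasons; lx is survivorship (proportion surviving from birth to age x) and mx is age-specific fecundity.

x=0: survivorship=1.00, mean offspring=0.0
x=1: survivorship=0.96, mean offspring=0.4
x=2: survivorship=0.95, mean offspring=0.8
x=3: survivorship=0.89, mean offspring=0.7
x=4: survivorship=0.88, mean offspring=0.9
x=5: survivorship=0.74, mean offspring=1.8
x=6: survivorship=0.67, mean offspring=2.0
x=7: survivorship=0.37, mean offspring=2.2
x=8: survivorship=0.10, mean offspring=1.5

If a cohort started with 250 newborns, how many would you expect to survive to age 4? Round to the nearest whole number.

220

Expected survivors = N0 · l_4 = 250 × 0.88 = 220 → 220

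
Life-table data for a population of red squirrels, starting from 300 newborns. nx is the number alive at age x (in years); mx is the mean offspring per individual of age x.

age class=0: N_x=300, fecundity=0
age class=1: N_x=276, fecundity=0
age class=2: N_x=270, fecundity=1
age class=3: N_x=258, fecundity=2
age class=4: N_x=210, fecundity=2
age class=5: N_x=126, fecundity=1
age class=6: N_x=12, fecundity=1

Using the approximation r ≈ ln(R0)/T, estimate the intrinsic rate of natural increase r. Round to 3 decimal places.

0.451

lx = nx/n0 = nx/300: 1, 0.92, 0.9, 0.86, 0.7, 0.42, 0.04
R0 = Σ lx·mx = 0 + 0 + 0.9 + 1.72 + 1.4 + 0.42 + 0.04 = 4.48
Σ x·lx·mx = 14.9; T = 14.9/4.48 = 3.32589…
r ≈ ln(R0)/T = ln(4.48)/3.32589… = 0.45089… → 0.451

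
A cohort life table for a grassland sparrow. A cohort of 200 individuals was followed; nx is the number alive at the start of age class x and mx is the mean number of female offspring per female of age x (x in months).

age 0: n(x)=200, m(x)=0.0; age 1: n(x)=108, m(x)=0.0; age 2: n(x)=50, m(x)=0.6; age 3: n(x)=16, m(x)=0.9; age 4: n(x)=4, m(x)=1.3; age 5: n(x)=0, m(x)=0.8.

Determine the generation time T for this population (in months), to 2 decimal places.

lx = nx/n0 = nx/200: 1, 0.54, 0.25, 0.08, 0.02, 0
lx·mx: 0, 0, 0.15, 0.072, 0.026, 0 → R0 = 0.248
x·lx·mx: 0, 0, 0.3, 0.216, 0.104, 0 → Σ = 0.62
T = 0.62 / 0.248 = 2.5 → 2.50

2.50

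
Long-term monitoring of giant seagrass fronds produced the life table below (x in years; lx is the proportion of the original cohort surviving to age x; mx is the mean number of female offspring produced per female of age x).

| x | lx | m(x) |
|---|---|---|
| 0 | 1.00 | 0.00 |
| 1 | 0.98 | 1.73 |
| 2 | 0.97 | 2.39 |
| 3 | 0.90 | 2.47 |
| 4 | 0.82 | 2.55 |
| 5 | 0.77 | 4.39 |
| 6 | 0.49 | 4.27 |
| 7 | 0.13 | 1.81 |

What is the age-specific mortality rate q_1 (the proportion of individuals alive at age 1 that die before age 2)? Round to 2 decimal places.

q_1 = (l_1 − l_2) / l_1 = (0.98 − 0.97) / 0.98
     = 0.01 / 0.98 = 0.010204… → 0.01

0.01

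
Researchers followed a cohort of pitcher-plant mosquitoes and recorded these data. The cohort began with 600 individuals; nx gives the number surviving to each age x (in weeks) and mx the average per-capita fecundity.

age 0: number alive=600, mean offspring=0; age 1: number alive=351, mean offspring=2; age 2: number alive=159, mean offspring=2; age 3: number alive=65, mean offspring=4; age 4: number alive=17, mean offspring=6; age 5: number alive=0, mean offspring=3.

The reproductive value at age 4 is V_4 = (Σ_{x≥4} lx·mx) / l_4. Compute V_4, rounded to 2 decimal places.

lx = nx/n0 = nx/600: 1, 0.585, 0.265, 0.10833…, 0.02833…, 0
lx·mx for x ≥ 4: 0.17…, 0 → sum = 0.17…
V_4 = 0.17… / l_4 = 0.17… / 0.028333… = 6… → 6.00

6.00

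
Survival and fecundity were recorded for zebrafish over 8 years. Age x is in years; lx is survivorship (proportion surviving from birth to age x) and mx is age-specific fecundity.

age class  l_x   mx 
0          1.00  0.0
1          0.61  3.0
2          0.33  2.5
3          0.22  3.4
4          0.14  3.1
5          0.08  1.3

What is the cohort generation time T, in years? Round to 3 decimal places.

lx·mx: 0, 1.83, 0.825, 0.748, 0.434, 0.104 → R0 = 3.941
x·lx·mx: 0, 1.83, 1.65, 2.244, 1.736, 0.52 → Σ = 7.98
T = 7.98 / 3.941 = 2.024867… → 2.025

2.025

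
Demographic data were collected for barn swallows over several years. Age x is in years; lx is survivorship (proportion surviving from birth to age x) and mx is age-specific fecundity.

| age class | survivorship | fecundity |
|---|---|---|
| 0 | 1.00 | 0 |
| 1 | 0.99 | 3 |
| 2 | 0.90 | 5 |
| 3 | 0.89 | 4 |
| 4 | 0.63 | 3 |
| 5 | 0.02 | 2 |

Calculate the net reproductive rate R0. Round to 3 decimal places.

12.960

lx·mx by age: 0, 2.97, 4.5, 3.56, 1.89, 0.04
R0 = Σ lx·mx = 12.96 → 12.960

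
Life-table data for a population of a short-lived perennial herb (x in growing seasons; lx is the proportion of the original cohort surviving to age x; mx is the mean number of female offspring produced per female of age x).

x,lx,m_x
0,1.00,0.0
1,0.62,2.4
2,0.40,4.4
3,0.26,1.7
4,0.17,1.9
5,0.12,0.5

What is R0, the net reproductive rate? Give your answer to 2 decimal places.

4.07

lx·mx by age: 0, 1.488, 1.76, 0.442, 0.323, 0.06
R0 = Σ lx·mx = 4.073 → 4.07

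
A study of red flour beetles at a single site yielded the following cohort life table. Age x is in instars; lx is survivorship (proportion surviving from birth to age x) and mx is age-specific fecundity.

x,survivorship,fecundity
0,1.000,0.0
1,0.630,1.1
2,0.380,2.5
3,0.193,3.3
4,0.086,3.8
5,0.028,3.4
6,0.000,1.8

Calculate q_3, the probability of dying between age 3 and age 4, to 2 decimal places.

q_3 = (l_3 − l_4) / l_3 = (0.193 − 0.086) / 0.193
     = 0.107 / 0.193 = 0.554404… → 0.55

0.55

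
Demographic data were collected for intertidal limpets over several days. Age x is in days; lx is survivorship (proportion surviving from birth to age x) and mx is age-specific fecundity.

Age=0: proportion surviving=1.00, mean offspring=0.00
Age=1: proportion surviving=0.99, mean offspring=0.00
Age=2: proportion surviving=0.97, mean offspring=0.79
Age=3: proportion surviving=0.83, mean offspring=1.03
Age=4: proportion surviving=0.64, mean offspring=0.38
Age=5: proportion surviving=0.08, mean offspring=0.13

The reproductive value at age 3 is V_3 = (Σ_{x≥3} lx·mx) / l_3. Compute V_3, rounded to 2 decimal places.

1.34

lx·mx for x ≥ 3: 0.8549, 0.2432, 0.0104 → sum = 1.1085
V_3 = 1.1085 / l_3 = 1.1085 / 0.83 = 1.335542… → 1.34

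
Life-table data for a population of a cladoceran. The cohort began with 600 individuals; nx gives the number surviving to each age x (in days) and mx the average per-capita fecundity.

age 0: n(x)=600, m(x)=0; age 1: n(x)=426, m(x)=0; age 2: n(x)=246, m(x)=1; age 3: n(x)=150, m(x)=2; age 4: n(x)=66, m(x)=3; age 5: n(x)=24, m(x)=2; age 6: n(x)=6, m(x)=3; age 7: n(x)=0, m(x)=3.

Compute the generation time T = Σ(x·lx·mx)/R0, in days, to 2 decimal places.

3.13

lx = nx/n0 = nx/600: 1, 0.71, 0.41, 0.25, 0.11, 0.04, 0.01, 0
lx·mx: 0, 0, 0.41, 0.5, 0.33, 0.08, 0.03, 0 → R0 = 1.35
x·lx·mx: 0, 0, 0.82, 1.5, 1.32, 0.4, 0.18, 0 → Σ = 4.22
T = 4.22 / 1.35 = 3.125926… → 3.13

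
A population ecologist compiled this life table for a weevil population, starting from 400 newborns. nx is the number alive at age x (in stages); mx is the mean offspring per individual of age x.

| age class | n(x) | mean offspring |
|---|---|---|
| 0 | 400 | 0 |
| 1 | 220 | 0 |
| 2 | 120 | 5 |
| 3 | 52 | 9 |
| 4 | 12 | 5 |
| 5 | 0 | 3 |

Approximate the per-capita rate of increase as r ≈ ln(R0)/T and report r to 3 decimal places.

0.411

lx = nx/n0 = nx/400: 1, 0.55, 0.3, 0.13, 0.03, 0
R0 = Σ lx·mx = 0 + 0 + 1.5 + 1.17 + 0.15 + 0 = 2.82
Σ x·lx·mx = 7.11; T = 7.11/2.82 = 2.52128…
r ≈ ln(R0)/T = ln(2.82)/2.52128… = 0.4112… → 0.411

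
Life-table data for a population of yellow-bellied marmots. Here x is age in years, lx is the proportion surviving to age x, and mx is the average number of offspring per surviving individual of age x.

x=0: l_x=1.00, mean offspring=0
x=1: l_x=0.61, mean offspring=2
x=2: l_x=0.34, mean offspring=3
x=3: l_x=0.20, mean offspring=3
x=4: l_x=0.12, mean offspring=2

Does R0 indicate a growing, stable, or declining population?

R0 = Σ lx·mx = 0 + 1.22 + 1.02 + 0.6 + 0.24 = 3.08
R0 > 1, so the population is growing.

growing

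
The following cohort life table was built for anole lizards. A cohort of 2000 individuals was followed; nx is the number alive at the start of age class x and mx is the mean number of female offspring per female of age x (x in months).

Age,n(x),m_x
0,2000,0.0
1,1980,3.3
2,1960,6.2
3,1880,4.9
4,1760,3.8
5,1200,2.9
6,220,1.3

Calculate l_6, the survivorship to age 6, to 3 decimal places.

0.110

l_6 = n_6/n_0 = 220/2000 = 0.11 → 0.110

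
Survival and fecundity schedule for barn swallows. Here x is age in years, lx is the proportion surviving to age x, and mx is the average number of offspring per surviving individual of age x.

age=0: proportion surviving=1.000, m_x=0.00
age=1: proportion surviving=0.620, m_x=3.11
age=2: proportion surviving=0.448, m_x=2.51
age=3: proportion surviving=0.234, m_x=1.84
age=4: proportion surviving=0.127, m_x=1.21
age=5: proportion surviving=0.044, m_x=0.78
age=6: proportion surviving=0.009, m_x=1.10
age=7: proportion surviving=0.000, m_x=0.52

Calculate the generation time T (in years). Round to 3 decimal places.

lx·mx: 0, 1.9282, 1.12448, 0.43056, 0.15367, 0.03432, 0.0099, 0 → R0 = 3.68113
x·lx·mx: 0, 1.9282, 2.24896, 1.29168, 0.61468, 0.1716, 0.0594, 0 → Σ = 6.31452
T = 6.31452 / 3.68113 = 1.715375… → 1.715

1.715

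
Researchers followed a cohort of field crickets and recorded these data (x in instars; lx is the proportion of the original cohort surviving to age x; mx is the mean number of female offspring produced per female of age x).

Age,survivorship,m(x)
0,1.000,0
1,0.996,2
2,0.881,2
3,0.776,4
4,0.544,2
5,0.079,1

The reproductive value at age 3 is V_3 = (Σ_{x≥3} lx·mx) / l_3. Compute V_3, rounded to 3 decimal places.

5.504

lx·mx for x ≥ 3: 3.104, 1.088, 0.079 → sum = 4.271
V_3 = 4.271 / l_3 = 4.271 / 0.776 = 5.503866… → 5.504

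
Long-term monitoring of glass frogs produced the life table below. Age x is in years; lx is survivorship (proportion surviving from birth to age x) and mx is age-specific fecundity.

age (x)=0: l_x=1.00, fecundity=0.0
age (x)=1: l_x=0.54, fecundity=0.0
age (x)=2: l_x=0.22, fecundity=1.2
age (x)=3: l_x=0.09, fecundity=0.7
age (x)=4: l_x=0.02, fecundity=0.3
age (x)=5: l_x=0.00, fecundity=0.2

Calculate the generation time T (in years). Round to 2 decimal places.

2.23

lx·mx: 0, 0, 0.264, 0.063, 0.006, 0 → R0 = 0.333
x·lx·mx: 0, 0, 0.528, 0.189, 0.024, 0 → Σ = 0.741
T = 0.741 / 0.333 = 2.225225… → 2.23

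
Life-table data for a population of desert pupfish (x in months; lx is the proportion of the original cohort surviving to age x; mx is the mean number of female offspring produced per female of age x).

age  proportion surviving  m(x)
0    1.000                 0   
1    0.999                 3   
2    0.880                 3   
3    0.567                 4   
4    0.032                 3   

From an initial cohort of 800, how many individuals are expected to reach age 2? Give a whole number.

Expected survivors = N0 · l_2 = 800 × 0.880 = 704 → 704

704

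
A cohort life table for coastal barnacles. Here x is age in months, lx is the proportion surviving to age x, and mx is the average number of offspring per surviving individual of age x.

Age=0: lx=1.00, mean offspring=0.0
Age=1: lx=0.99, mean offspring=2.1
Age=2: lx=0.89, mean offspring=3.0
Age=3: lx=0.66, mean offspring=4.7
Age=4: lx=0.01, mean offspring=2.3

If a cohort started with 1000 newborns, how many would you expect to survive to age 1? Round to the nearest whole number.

Expected survivors = N0 · l_1 = 1000 × 0.99 = 990 → 990

990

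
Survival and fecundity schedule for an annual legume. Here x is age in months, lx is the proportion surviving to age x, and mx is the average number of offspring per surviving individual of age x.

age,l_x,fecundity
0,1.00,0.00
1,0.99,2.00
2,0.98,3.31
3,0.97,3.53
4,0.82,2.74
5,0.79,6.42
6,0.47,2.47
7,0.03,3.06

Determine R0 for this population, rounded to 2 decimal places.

lx·mx by age: 0, 1.98, 3.2438, 3.4241, 2.2468, 5.0718, 1.1609, 0.0918
R0 = Σ lx·mx = 17.2192 → 17.22

17.22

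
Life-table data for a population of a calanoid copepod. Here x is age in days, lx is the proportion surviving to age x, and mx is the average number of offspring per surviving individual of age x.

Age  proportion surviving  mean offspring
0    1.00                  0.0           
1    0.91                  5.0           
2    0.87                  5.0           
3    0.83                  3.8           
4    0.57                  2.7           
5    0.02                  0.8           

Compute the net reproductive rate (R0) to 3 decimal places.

lx·mx by age: 0, 4.55, 4.35, 3.154, 1.539, 0.016
R0 = Σ lx·mx = 13.609 → 13.609

13.609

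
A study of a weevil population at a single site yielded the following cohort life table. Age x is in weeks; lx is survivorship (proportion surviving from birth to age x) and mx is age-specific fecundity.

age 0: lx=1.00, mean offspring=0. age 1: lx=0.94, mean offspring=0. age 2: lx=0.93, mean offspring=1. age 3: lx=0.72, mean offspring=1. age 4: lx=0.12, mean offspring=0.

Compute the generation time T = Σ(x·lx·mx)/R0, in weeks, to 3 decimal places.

2.436

lx·mx: 0, 0, 0.93, 0.72, 0 → R0 = 1.65
x·lx·mx: 0, 0, 1.86, 2.16, 0 → Σ = 4.02
T = 4.02 / 1.65 = 2.436364… → 2.436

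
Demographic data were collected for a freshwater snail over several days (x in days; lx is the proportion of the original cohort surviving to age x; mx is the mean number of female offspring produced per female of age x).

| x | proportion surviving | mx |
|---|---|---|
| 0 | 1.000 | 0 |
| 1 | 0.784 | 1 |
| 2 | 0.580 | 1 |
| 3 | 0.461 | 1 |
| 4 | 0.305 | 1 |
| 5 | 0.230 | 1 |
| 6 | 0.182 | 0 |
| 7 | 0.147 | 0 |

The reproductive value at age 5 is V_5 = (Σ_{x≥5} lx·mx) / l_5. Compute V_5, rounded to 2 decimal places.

lx·mx for x ≥ 5: 0.23, 0, 0 → sum = 0.23
V_5 = 0.23 / l_5 = 0.23 / 0.23 = 1 → 1.00

1.00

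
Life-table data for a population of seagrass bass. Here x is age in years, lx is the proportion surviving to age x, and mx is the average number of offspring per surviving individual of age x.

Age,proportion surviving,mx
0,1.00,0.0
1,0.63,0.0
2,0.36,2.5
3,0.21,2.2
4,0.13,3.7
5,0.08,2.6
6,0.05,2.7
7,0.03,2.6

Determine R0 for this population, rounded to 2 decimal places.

2.26

lx·mx by age: 0, 0, 0.9, 0.462, 0.481, 0.208, 0.135, 0.078
R0 = Σ lx·mx = 2.264 → 2.26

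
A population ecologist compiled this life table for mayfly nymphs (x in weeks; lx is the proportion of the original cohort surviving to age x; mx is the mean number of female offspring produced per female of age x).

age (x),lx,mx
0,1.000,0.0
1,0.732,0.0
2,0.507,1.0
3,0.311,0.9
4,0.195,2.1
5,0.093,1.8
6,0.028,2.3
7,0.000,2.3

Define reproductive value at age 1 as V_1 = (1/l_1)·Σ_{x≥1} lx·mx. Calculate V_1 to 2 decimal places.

1.95

lx·mx for x ≥ 1: 0, 0.507, 0.2799, 0.4095, 0.1674, 0.0644, 0 → sum = 1.4282
V_1 = 1.4282 / l_1 = 1.4282 / 0.732 = 1.951093… → 1.95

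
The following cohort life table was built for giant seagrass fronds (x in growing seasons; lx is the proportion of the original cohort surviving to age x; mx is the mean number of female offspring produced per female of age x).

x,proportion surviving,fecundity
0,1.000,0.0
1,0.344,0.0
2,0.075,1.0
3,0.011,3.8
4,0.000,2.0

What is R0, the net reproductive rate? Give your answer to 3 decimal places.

lx·mx by age: 0, 0, 0.075, 0.0418, 0
R0 = Σ lx·mx = 0.1168 → 0.117

0.117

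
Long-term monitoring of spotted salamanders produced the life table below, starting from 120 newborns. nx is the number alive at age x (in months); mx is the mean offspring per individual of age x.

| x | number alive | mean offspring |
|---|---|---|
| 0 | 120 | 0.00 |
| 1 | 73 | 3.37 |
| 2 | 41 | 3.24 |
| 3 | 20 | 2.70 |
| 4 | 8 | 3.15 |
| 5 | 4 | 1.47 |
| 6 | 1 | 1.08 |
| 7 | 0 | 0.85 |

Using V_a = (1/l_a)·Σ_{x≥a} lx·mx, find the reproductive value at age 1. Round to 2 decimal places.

6.37

lx = nx/n0 = nx/120: 1, 0.60833…, 0.34167…, 0.16667…, 0.06667…, 0.03333…, 0.00833…, 0
lx·mx for x ≥ 1: 2.050083…, 1.107…, 0.45…, 0.21…, 0.049…, 0.009…, 0 → sum = 3.875083…
V_1 = 3.875083… / l_1 = 3.875083… / 0.608333… = 6.37… → 6.37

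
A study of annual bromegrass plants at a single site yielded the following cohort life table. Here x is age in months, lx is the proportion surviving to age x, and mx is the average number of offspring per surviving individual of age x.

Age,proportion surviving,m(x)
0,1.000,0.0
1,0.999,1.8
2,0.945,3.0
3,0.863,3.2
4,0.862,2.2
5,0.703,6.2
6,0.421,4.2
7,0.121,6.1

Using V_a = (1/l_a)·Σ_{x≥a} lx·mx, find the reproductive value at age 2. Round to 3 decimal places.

15.194

lx·mx for x ≥ 2: 2.835, 2.7616, 1.8964, 4.3586, 1.7682, 0.7381 → sum = 14.3579
V_2 = 14.3579 / l_2 = 14.3579 / 0.945 = 15.193545… → 15.194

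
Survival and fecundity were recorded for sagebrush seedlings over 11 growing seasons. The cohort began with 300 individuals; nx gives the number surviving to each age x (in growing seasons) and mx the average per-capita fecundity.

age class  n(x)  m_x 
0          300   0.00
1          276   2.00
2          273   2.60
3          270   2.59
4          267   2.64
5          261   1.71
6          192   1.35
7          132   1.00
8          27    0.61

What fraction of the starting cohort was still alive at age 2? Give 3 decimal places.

l_2 = n_2/n_0 = 273/300 = 0.91 → 0.910

0.910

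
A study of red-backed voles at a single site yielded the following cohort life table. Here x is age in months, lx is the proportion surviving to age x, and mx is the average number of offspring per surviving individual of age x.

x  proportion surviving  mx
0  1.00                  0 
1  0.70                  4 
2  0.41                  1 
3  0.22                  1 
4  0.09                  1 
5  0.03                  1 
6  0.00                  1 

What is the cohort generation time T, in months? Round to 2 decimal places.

1.35

lx·mx: 0, 2.8, 0.41, 0.22, 0.09, 0.03, 0 → R0 = 3.55
x·lx·mx: 0, 2.8, 0.82, 0.66, 0.36, 0.15, 0 → Σ = 4.79
T = 4.79 / 3.55 = 1.349296… → 1.35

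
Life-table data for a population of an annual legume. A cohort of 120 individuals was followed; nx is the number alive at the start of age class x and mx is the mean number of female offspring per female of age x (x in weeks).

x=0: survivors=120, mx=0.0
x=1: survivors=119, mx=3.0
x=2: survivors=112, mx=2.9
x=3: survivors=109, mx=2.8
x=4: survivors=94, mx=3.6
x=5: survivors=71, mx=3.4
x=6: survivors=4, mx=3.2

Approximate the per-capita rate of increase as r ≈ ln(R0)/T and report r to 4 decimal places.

0.8929

lx = nx/n0 = nx/120: 1, 0.99167…, 0.93333…, 0.90833…, 0.78333…, 0.59167…, 0.03333…
R0 = Σ lx·mx = 0 + 2.975… + 2.70667… + 2.54333… + 2.82… + 2.01167… + 0.10667… = 13.163333…
Σ x·lx·mx = 37.996667…; T = 37.996667…/13.163333… = 2.88655…
r ≈ ln(R0)/T = ln(13.163333…)/2.88655… = 0.892911… → 0.8929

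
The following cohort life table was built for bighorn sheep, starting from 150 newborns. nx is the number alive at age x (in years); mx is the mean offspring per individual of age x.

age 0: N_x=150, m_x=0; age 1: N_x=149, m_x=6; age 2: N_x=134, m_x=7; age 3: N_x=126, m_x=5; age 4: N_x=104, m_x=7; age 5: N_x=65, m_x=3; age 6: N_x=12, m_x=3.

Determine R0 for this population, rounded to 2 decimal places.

lx = nx/n0 = nx/150: 1, 0.99333…, 0.89333…, 0.84, 0.69333…, 0.43333…, 0.08
lx·mx by age: 0, 5.96…, 6.253333…, 4.2, 4.853333…, 1.3…, 0.24
R0 = Σ lx·mx = 22.806667… → 22.81

22.81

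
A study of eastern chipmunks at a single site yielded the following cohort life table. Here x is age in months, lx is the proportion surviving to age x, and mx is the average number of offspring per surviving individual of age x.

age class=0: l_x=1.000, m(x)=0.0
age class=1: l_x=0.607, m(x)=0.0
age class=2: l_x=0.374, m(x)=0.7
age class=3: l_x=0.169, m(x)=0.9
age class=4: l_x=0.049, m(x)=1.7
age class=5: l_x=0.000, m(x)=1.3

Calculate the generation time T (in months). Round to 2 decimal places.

2.64

lx·mx: 0, 0, 0.2618, 0.1521, 0.0833, 0 → R0 = 0.4972
x·lx·mx: 0, 0, 0.5236, 0.4563, 0.3332, 0 → Σ = 1.3131
T = 1.3131 / 0.4972 = 2.64099… → 2.64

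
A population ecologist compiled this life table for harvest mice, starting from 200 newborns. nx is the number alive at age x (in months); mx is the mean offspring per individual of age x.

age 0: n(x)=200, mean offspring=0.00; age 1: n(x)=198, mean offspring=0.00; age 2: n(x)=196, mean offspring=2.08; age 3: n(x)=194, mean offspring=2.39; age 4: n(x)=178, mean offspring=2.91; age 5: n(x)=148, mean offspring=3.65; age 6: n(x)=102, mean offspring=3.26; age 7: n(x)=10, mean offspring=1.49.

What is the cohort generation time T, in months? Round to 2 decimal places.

3.99

lx = nx/n0 = nx/200: 1, 0.99, 0.98, 0.97, 0.89, 0.74, 0.51, 0.05
lx·mx: 0, 0, 2.0384, 2.3183, 2.5899, 2.701, 1.6626, 0.0745 → R0 = 11.3847
x·lx·mx: 0, 0, 4.0768, 6.9549, 10.3596, 13.505, 9.9756, 0.5215 → Σ = 45.3934
T = 45.3934 / 11.3847 = 3.987228… → 3.99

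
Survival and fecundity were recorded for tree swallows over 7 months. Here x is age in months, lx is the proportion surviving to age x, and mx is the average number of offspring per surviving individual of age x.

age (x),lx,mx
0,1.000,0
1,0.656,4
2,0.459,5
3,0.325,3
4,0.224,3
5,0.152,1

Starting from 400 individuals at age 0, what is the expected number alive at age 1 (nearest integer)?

262

Expected survivors = N0 · l_1 = 400 × 0.656 = 262.4 → 262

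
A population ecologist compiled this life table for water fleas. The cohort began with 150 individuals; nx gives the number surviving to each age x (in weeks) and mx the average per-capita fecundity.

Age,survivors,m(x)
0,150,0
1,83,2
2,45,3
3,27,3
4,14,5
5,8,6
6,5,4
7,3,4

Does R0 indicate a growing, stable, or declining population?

lx = nx/n0 = nx/150: 1, 0.55333…, 0.3, 0.18, 0.09333…, 0.05333…, 0.03333…, 0.02
R0 = Σ lx·mx = 0 + 1.106667… + 0.9 + 0.54 + 0.466667… + 0.32… + 0.133333… + 0.08 = 3.546667…
R0 > 1, so the population is growing.

growing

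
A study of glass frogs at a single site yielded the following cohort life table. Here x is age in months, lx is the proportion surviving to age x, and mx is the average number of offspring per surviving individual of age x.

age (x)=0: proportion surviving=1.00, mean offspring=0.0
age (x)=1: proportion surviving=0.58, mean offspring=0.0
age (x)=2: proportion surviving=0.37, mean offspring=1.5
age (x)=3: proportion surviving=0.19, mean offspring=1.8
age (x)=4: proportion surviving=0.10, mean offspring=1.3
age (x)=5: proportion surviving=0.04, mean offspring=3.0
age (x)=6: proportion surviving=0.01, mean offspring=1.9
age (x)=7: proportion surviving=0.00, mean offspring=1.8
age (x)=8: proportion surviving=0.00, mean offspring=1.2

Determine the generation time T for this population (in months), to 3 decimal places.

2.890

lx·mx: 0, 0, 0.555, 0.342, 0.13, 0.12, 0.019, 0, 0 → R0 = 1.166
x·lx·mx: 0, 0, 1.11, 1.026, 0.52, 0.6, 0.114, 0, 0 → Σ = 3.37
T = 3.37 / 1.166 = 2.890223… → 2.890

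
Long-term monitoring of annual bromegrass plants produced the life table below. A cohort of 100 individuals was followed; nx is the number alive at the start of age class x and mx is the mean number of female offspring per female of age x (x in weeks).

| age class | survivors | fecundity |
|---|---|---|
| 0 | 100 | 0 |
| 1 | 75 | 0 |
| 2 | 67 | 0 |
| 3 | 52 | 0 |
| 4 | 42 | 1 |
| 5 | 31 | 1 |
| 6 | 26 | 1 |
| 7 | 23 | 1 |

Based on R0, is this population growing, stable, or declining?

lx = nx/n0 = nx/100: 1, 0.75, 0.67, 0.52, 0.42, 0.31, 0.26, 0.23
R0 = Σ lx·mx = 0 + 0 + 0 + 0 + 0.42 + 0.31 + 0.26 + 0.23 = 1.22
R0 > 1, so the population is growing.

growing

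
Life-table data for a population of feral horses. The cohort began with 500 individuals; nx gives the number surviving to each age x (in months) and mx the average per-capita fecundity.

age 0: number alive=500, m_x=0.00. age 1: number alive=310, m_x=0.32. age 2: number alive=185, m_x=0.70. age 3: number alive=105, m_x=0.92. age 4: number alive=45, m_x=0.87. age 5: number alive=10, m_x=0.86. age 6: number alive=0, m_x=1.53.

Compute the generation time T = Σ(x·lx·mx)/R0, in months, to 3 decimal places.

2.272

lx = nx/n0 = nx/500: 1, 0.62, 0.37, 0.21, 0.09, 0.02, 0
lx·mx: 0, 0.1984, 0.259, 0.1932, 0.0783, 0.0172, 0 → R0 = 0.7461
x·lx·mx: 0, 0.1984, 0.518, 0.5796, 0.3132, 0.086, 0 → Σ = 1.6952
T = 1.6952 / 0.7461 = 2.272081… → 2.272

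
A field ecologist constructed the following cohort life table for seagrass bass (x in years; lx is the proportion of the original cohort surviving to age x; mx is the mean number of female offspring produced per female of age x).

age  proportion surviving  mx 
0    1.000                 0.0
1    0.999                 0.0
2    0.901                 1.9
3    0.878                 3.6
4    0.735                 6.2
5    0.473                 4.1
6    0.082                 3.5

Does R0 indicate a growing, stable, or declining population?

growing

R0 = Σ lx·mx = 0 + 0 + 1.7119 + 3.1608 + 4.557 + 1.9393 + 0.287 = 11.656
R0 > 1, so the population is growing.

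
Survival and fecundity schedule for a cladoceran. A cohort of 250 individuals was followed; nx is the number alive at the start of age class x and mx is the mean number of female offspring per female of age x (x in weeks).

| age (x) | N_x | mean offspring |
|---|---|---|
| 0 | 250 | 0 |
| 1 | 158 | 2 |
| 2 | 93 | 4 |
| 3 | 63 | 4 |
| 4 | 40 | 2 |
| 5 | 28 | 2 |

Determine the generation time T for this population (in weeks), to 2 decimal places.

lx = nx/n0 = nx/250: 1, 0.632, 0.372, 0.252, 0.16, 0.112
lx·mx: 0, 1.264, 1.488, 1.008, 0.32, 0.224 → R0 = 4.304
x·lx·mx: 0, 1.264, 2.976, 3.024, 1.28, 1.12 → Σ = 9.664
T = 9.664 / 4.304 = 2.245353… → 2.25

2.25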